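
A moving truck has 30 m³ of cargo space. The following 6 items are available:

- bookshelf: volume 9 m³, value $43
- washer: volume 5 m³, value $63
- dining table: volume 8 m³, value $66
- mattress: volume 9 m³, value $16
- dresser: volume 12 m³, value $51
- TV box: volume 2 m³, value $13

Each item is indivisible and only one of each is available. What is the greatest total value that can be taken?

$193

Check high-value combinations within 30 m³:
- washer+dining table+dresser+TV box: volume 5+8+12+2=27, value 63+66+51+13=193
- bookshelf+washer+dining table+TV box: volume 9+5+8+2=24, value 43+63+66+13=185
- washer+dining table+dresser: volume 5+8+12=25, value 63+66+51=180
- bookshelf+washer+dining table: volume 9+5+8=22, value 43+63+66=172
- bookshelf+washer+dresser+TV box: volume 9+5+12+2=28, value 43+63+51+13=170
Best: $193.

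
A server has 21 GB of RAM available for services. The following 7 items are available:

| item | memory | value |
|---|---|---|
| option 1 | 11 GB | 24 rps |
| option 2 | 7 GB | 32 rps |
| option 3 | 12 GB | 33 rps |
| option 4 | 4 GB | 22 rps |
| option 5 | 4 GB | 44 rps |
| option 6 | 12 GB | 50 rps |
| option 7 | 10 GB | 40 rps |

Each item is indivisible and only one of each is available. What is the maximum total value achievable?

116 rps

Check high-value combinations within 21 GB:
- option 4+option 5+option 6: memory 4+4+12=20, value 22+44+50=116
- option 2+option 5+option 7: memory 7+4+10=21, value 32+44+40=116
- option 4+option 5+option 7: memory 4+4+10=18, value 22+44+40=106
Best: 116 rps.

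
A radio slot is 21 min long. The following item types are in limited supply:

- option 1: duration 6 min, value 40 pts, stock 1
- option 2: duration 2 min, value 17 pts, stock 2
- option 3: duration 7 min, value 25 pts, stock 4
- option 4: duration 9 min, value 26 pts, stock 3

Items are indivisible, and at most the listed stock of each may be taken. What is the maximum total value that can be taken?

Best selections within duration 21 and stock limits:
- 1×option 1 + 2×option 2 + 1×option 4: duration 19, value 100
- 1×option 1 + 2×option 2 + 1×option 3: duration 17, value 99
- 1×option 1 + 2×option 3: duration 20, value 90
- 2×option 2 + 1×option 3 + 1×option 4: duration 20, value 85
Best: 100 pts.

100 pts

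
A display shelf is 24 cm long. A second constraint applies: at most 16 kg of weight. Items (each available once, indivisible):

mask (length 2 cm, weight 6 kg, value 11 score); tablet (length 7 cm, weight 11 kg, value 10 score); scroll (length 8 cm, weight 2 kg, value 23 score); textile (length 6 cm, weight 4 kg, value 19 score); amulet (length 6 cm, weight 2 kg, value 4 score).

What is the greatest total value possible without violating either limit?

Feasible sets respecting both limits:
- mask+scroll+textile+amulet: length 22, weight 14, value 57
- mask+scroll+textile: length 16, weight 12, value 53
- scroll+textile+amulet: length 20, weight 8, value 46
Best: 57 score.

57 score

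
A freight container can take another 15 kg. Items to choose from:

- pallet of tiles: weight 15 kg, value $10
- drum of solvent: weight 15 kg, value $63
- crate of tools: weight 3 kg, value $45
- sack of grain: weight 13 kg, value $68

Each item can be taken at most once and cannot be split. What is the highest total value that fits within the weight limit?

Check high-value combinations within 15 kg:
- sack of grain: weight 13, value 68
- drum of solvent: weight 15, value 63
- crate of tools: weight 3, value 45
- pallet of tiles: weight 15, value 10
Best: $68.

$68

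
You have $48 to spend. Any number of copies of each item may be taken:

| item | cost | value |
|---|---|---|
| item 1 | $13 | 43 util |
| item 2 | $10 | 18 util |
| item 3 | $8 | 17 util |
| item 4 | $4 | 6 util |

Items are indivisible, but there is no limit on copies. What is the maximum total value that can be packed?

146 util

Best value-per-unit is item 1 at 43/13; filling with it alone gives 3×43 = 129.
Optimal mix: 3×item 1 + 1×item 3 → cost 47, value 146.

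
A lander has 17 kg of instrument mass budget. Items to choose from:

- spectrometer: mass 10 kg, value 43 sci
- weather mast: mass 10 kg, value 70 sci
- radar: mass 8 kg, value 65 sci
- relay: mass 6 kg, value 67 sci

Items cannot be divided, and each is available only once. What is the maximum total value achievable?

This is a 0/1 knapsack; check combinations near the capacity.
- weather mast+relay: mass 10+6=16, value 70+67=137
- radar+relay: mass 8+6=14, value 65+67=132
- spectrometer+relay: mass 10+6=16, value 43+67=110
Best: 137 sci.

137 sci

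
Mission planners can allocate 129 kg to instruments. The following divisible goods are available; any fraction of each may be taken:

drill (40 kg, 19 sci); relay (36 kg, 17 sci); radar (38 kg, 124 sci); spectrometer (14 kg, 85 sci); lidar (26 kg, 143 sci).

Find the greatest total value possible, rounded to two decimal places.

376.19

Take in order of value per unit:
- spectrometer (85/14 per unit): all 14 → value 85, running total 85.00
- lidar (143/26 per unit): all 26 → value 143, running total 228.00
- radar (124/38 per unit): all 38 → value 124, running total 352.00
- drill (19/40 per unit): all 40 → value 19, running total 371.00
- relay (17/36 per unit): 11 of 36 → value 11×17/36 = 5.1944, running total 376.19
Total 376.19.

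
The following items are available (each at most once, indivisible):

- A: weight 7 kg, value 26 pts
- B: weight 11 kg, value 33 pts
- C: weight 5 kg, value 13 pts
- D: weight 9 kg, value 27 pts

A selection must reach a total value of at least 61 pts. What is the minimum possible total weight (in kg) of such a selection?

Subsets with value ≥ 61, sorted by total weight:
- A+C+D: weight 21, value 66
- A+B+C: weight 23, value 72
Minimum weight: 21 kg.

21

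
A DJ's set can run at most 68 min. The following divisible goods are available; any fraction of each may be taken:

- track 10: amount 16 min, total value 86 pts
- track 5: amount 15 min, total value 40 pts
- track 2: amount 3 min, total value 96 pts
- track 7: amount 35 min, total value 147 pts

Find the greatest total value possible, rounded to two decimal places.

366.33

Take in order of value per unit:
- track 2 (96/3 per unit): all 3 → value 96, running total 96.00
- track 10 (86/16 per unit): all 16 → value 86, running total 182.00
- track 7 (147/35 per unit): all 35 → value 147, running total 329.00
- track 5 (40/15 per unit): 14 of 15 → value 14×40/15 = 37.3333, running total 366.33
Total 366.33.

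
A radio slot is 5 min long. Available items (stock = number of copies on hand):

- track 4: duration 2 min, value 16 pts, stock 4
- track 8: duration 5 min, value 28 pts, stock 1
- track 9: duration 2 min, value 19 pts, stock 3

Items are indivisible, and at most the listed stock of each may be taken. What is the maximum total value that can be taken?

Best selections within duration 5 and stock limits:
- 2×track 9: duration 4, value 38
- 1×track 4 + 1×track 9: duration 4, value 35
- 2×track 4: duration 4, value 32
Best: 38 pts.

38 pts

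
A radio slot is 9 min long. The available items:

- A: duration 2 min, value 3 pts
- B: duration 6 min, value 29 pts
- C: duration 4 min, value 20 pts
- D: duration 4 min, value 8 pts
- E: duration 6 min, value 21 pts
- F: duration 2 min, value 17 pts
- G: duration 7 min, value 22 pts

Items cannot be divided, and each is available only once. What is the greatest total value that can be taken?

46 pts

Check high-value combinations within 9 min:
- B+F: duration 6+2=8, value 29+17=46
- A+C+F: duration 2+4+2=8, value 3+20+17=40
- F+G: duration 2+7=9, value 17+22=39
- E+F: duration 6+2=8, value 21+17=38
- C+F: duration 4+2=6, value 20+17=37
Best: 46 pts.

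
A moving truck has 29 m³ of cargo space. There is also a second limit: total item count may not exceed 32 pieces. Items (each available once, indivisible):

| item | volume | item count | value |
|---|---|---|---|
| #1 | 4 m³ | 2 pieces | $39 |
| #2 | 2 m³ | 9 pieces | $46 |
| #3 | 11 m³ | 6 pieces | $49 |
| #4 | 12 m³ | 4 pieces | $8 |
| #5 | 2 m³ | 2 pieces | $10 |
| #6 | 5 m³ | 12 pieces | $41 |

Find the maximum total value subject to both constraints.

$185

Feasible sets respecting both limits:
- #1+#2+#3+#5+#6: volume 24, item count 31, value 185
- #1+#2+#3+#6: volume 22, item count 29, value 175
- #2+#3+#5+#6: volume 20, item count 29, value 146
Best: $185.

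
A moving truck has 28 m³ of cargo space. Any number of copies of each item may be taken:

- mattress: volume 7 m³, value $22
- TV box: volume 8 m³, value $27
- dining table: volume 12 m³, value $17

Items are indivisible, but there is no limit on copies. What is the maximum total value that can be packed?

Best value-per-unit is TV box at 27/8; filling with it alone gives 3×27 = 81.
Optimal mix: 4×mattress → volume 28, value 88.

$88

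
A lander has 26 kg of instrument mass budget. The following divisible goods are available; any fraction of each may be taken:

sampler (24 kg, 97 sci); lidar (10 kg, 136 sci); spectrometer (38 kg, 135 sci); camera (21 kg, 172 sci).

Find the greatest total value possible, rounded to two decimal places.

Take in order of value per unit:
- lidar (136/10 per unit): all 10 → value 136, running total 136.00
- camera (172/21 per unit): 16 of 21 → value 16×172/21 = 131.0476, running total 267.05
Total 267.05.

267.05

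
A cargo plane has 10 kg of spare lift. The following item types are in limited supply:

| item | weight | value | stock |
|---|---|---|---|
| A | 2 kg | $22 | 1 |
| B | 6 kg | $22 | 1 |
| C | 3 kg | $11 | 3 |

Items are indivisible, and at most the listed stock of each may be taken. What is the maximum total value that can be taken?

$44

Top feasible selections:
- 1×A + 2×C: weight 8, value 44
- 1×A + 1×B: weight 8, value 44
- 1×A + 1×C: weight 5, value 33
- 3×C: weight 9, value 33
Best: $44.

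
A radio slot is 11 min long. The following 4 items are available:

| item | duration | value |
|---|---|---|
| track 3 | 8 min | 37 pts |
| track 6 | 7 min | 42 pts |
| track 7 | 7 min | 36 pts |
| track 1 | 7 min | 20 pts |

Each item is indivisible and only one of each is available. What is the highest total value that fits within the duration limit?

42 pts

Check high-value combinations within 11 min:
- track 6: duration 7, value 42
- track 3: duration 8, value 37
- track 7: duration 7, value 36
- track 1: duration 7, value 20
Best: 42 pts.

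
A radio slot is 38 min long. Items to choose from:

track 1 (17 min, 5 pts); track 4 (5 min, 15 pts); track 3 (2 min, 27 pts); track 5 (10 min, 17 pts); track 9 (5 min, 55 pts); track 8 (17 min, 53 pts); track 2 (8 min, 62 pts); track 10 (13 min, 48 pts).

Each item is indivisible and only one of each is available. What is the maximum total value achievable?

Check high-value combinations within 38 min:
- track 4+track 3+track 9+track 8+track 2: duration 5+2+5+17+8=37, value 15+27+55+53+62=212
- track 3+track 5+track 9+track 2+track 10: duration 2+10+5+8+13=38, value 27+17+55+62+48=209
- track 4+track 3+track 9+track 2+track 10: duration 5+2+5+8+13=33, value 15+27+55+62+48=207
- track 3+track 9+track 8+track 2: duration 2+5+17+8=32, value 27+55+53+62=197
Best: 212 pts.

212 pts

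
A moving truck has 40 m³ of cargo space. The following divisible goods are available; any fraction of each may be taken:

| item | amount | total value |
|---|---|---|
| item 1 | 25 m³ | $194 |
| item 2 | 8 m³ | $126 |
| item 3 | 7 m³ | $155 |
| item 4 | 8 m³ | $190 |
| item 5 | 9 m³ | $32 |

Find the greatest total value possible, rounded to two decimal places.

Take in order of value per unit:
- item 4 (190/8 per unit): all 8 → value 190, running total 190.00
- item 3 (155/7 per unit): all 7 → value 155, running total 345.00
- item 2 (126/8 per unit): all 8 → value 126, running total 471.00
- item 1 (194/25 per unit): 17 of 25 → value 17×194/25 = 131.9200, running total 602.92
Total 602.92.

602.92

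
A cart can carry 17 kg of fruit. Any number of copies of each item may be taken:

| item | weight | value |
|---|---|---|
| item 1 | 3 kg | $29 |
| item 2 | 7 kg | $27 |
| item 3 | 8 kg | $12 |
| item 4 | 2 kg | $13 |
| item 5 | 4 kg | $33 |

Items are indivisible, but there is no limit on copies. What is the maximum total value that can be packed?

$158

Best value-per-unit is item 1 at 29/3; filling with it alone gives 5×29 = 145.
Optimal mix: 5×item 1 + 1×item 4 → weight 17, value 158.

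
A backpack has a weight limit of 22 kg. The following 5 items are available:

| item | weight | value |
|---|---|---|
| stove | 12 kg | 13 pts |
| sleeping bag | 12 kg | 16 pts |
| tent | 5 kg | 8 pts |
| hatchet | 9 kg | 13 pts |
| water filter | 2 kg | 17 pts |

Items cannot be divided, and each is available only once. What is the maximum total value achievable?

Check high-value combinations within 22 kg:
- sleeping bag+tent+water filter: weight 12+5+2=19, value 16+8+17=41
- tent+hatchet+water filter: weight 5+9+2=16, value 8+13+17=38
- stove+tent+water filter: weight 12+5+2=19, value 13+8+17=38
Best: 41 pts.

41 pts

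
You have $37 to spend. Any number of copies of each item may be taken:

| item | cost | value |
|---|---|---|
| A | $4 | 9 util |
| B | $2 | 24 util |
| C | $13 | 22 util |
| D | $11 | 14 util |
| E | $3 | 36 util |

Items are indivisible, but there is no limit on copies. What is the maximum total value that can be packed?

444 util

Best value-per-unit is B at 24/2; filling with it alone gives 18×24 = 432.
Optimal mix: 17×B + 1×E → cost 37, value 444.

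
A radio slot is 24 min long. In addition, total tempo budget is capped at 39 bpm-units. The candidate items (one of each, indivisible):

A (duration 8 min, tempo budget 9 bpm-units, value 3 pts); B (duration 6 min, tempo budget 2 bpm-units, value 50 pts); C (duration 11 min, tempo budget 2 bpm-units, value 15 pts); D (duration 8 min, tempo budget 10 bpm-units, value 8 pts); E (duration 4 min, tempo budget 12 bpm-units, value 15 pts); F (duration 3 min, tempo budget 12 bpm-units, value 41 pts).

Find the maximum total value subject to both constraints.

121 pts

Feasible sets respecting both limits:
- B+C+E+F: duration 24, tempo budget 28, value 121
- B+D+E+F: duration 21, tempo budget 36, value 114
- A+B+E+F: duration 21, tempo budget 35, value 109
- B+C+F: duration 20, tempo budget 16, value 106
Best: 121 pts.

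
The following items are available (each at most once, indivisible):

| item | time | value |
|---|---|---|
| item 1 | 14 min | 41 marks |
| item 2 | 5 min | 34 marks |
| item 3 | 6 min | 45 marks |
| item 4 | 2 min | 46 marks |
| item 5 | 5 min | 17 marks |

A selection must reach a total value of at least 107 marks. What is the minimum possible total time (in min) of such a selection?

Subsets with value ≥ 107, sorted by total time:
- item 2+item 3+item 4: time 13, value 125
- item 3+item 4+item 5: time 13, value 108
Minimum time: 13 min.

13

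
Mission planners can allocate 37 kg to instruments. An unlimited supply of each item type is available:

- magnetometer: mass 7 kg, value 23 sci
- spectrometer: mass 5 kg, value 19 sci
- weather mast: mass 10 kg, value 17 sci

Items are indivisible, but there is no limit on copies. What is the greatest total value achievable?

Best value-per-unit is spectrometer at 19/5; filling with it alone gives 7×19 = 133.
Optimal mix: 1×magnetometer + 6×spectrometer → mass 37, value 137.

137 sci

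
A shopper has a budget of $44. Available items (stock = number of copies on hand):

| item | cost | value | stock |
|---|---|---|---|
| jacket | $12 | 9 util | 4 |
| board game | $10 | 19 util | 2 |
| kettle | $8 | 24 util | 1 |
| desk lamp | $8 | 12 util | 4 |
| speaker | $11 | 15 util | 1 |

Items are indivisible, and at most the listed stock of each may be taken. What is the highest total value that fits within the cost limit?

Top feasible selections:
- 2×board game + 1×kettle + 2×desk lamp: cost 44, value 86
- 1×board game + 1×kettle + 3×desk lamp: cost 42, value 79
- 2×board game + 1×kettle + 1×speaker: cost 39, value 77
- 1×kettle + 3×desk lamp + 1×speaker: cost 43, value 75
Best: 86 util.

86 util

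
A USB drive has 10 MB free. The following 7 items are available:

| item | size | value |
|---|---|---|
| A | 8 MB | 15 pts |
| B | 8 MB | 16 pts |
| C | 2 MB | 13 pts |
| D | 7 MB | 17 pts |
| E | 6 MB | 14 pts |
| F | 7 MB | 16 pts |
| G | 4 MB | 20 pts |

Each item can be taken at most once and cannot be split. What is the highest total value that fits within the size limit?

Check high-value combinations within 10 MB:
- E+G: size 6+4=10, value 14+20=34
- C+G: size 2+4=6, value 13+20=33
- C+D: size 2+7=9, value 13+17=30
Best: 34 pts.

34 pts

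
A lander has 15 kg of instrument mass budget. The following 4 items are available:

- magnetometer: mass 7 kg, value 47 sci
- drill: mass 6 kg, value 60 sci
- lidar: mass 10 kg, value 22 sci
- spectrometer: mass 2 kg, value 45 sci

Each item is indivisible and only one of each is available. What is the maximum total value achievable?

152 sci

Check high-value combinations within 15 kg:
- magnetometer+drill+spectrometer: mass 7+6+2=15, value 47+60+45=152
- magnetometer+drill: mass 7+6=13, value 47+60=107
- drill+spectrometer: mass 6+2=8, value 60+45=105
- magnetometer+spectrometer: mass 7+2=9, value 47+45=92
- lidar+spectrometer: mass 10+2=12, value 22+45=67
Best: 152 sci.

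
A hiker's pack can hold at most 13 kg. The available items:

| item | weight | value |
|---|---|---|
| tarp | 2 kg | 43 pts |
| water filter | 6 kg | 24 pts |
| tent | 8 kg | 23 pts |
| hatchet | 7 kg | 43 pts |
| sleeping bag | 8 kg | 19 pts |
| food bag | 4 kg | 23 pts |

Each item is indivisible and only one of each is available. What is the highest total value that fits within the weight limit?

109 pts

Check high-value combinations within 13 kg:
- tarp+hatchet+food bag: weight 2+7+4=13, value 43+43+23=109
- tarp+water filter+food bag: weight 2+6+4=12, value 43+24+23=90
- tarp+hatchet: weight 2+7=9, value 43+43=86
Best: 109 pts.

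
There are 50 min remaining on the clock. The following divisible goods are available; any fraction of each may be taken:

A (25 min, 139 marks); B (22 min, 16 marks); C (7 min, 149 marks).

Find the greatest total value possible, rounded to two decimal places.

301.09

Take in order of value per unit:
- C (149/7 per unit): all 7 → value 149, running total 149.00
- A (139/25 per unit): all 25 → value 139, running total 288.00
- B (16/22 per unit): 18 of 22 → value 18×16/22 = 13.0909, running total 301.09
Total 301.09.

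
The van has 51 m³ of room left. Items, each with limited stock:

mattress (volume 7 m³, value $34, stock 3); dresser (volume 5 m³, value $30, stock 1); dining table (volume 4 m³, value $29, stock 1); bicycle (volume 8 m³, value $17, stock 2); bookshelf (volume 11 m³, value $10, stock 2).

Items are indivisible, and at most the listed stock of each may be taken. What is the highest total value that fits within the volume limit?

Best selections within volume 51 and stock limits:
- 3×mattress + 1×dresser + 1×dining table + 2×bicycle: volume 46, value 195
- 3×mattress + 1×dresser + 1×dining table + 1×bicycle + 1×bookshelf: volume 49, value 188
Best: $195.

$195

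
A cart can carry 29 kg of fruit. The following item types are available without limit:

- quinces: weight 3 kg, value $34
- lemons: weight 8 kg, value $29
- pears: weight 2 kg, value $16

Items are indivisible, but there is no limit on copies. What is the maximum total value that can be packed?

Best value-per-unit is quinces at 34/3; filling with it alone gives 9×34 = 306.
Optimal mix: 9×quinces + 1×pears → weight 29, value 322.

$322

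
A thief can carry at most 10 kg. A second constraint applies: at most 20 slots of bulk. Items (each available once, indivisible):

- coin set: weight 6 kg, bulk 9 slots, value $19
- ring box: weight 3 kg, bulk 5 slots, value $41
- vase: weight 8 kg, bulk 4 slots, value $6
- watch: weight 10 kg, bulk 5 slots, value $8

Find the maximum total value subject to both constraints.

$60

Feasible sets respecting both limits:
- coin set+ring box: weight 9, bulk 14, value 60
- ring box: weight 3, bulk 5, value 41
- coin set: weight 6, bulk 9, value 19
Best: $60.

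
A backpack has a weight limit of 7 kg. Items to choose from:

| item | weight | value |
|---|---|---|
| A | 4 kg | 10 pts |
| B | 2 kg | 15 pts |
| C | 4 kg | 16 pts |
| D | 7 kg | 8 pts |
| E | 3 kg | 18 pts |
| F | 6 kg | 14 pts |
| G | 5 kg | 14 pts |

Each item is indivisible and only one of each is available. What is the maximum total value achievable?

Check high-value combinations within 7 kg:
- C+E: weight 4+3=7, value 16+18=34
- B+E: weight 2+3=5, value 15+18=33
- B+C: weight 2+4=6, value 15+16=31
- B+G: weight 2+5=7, value 15+14=29
- A+E: weight 4+3=7, value 10+18=28
Best: 34 pts.

34 pts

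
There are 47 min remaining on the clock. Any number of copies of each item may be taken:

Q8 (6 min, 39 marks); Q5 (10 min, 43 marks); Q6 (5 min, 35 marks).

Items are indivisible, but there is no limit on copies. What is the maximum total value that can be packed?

323 marks

Best value-per-unit is Q6 at 35/5; filling with it alone gives 9×35 = 315.
Optimal mix: 2×Q8 + 7×Q6 → time 47, value 323.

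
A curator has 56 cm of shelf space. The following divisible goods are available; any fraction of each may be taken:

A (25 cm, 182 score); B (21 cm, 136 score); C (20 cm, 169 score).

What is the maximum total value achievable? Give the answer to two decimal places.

422.24

Take in order of value per unit:
- C (169/20 per unit): all 20 → value 169, running total 169.00
- A (182/25 per unit): all 25 → value 182, running total 351.00
- B (136/21 per unit): 11 of 21 → value 11×136/21 = 71.2381, running total 422.24
Total 422.24.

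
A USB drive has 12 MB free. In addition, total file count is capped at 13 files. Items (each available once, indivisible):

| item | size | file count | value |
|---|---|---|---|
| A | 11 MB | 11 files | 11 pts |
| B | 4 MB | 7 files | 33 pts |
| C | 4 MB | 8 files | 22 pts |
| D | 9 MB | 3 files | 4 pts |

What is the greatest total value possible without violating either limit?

Feasible sets respecting both limits:
- B: size 4, file count 7, value 33
- C: size 4, file count 8, value 22
- A: size 11, file count 11, value 11
- D: size 9, file count 3, value 4
Best: 33 pts.

33 pts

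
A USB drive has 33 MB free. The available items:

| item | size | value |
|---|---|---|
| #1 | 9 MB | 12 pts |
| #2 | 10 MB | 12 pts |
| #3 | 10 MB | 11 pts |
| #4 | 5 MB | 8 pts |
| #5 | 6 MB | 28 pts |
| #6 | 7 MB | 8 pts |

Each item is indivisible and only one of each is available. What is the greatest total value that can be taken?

60 pts

Check high-value combinations within 33 MB:
- #1+#2+#4+#5: size 9+10+5+6=30, value 12+12+8+28=60
- #1+#2+#5+#6: size 9+10+6+7=32, value 12+12+28+8=60
- #1+#3+#4+#5: size 9+10+5+6=30, value 12+11+8+28=59
Best: 60 pts.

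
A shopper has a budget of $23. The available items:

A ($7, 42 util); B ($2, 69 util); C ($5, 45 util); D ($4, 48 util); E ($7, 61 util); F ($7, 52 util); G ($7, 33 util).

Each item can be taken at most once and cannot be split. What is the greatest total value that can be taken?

230 util

Check high-value combinations within $23:
- B+D+E+F: cost 2+4+7+7=20, value 69+48+61+52=230
- B+C+E+F: cost 2+5+7+7=21, value 69+45+61+52=227
- A+B+E+F: cost 7+2+7+7=23, value 42+69+61+52=224
- B+C+D+E: cost 2+5+4+7=18, value 69+45+48+61=223
Best: 230 util.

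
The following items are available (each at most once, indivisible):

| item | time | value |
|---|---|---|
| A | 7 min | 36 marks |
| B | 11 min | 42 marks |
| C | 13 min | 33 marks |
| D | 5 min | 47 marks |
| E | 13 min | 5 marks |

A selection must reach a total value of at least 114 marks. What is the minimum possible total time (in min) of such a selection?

Subsets with value ≥ 114, sorted by total time:
- A+B+D: time 23, value 125
- A+C+D: time 25, value 116
- B+C+D: time 29, value 122
- A+B+C+D: time 36, value 158
Minimum time: 23 min.

23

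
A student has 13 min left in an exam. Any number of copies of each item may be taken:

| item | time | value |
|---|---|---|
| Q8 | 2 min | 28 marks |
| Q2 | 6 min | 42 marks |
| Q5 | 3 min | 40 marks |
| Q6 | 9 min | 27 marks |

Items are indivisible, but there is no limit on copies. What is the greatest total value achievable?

180 marks

Best value-per-unit is Q8 at 28/2; filling with it alone gives 6×28 = 168.
Optimal mix: 5×Q8 + 1×Q5 → time 13, value 180.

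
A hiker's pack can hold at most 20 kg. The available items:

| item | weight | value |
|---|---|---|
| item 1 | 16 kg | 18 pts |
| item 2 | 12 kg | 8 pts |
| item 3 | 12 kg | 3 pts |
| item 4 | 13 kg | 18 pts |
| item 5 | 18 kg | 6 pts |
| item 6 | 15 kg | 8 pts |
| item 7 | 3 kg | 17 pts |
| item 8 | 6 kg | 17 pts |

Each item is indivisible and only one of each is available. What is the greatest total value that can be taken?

35 pts

Check high-value combinations within 20 kg:
- item 4+item 7: weight 13+3=16, value 18+17=35
- item 1+item 7: weight 16+3=19, value 18+17=35
- item 4+item 8: weight 13+6=19, value 18+17=35
Best: 35 pts.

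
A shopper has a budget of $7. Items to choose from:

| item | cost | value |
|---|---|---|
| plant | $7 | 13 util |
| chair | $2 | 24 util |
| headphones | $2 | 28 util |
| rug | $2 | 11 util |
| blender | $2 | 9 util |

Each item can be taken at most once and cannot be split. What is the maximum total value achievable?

Check high-value combinations within $7:
- chair+headphones+rug: cost 2+2+2=6, value 24+28+11=63
- chair+headphones+blender: cost 2+2+2=6, value 24+28+9=61
- chair+headphones: cost 2+2=4, value 24+28=52
- headphones+rug+blender: cost 2+2+2=6, value 28+11+9=48
- chair+rug+blender: cost 2+2+2=6, value 24+11+9=44
Best: 63 util.

63 util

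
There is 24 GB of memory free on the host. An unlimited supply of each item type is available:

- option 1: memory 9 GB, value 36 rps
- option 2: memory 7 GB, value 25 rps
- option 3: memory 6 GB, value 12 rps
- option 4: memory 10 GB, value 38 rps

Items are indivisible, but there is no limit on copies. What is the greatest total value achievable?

Best value-per-unit is option 1 at 36/9; filling with it alone gives 2×36 = 72.
Optimal mix: 2×option 2 + 1×option 4 → memory 24, value 88.

88 rps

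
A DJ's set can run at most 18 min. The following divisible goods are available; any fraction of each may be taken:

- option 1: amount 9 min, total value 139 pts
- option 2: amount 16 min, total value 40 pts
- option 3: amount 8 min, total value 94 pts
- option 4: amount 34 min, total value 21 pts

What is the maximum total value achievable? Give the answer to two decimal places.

235.50

Take in order of value per unit:
- option 1 (139/9 per unit): all 9 → value 139, running total 139.00
- option 3 (94/8 per unit): all 8 → value 94, running total 233.00
- option 2 (40/16 per unit): 1 of 16 → value 1×40/16 = 2.5000, running total 235.50
Total 235.50.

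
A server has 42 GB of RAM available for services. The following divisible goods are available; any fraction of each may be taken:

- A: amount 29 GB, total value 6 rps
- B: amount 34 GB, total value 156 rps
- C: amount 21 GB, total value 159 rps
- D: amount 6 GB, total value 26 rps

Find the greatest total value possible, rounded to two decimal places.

Take in order of value per unit:
- C (159/21 per unit): all 21 → value 159, running total 159.00
- B (156/34 per unit): 21 of 34 → value 21×156/34 = 96.3529, running total 255.35
Total 255.35.

255.35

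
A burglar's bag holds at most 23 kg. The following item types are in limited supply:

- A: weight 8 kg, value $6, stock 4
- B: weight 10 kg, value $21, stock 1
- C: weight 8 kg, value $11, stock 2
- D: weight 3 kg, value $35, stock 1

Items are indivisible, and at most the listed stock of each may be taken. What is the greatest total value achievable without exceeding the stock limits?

Top feasible selections:
- 1×B + 1×C + 1×D: weight 21, value 67
- 1×A + 1×B + 1×D: weight 21, value 62
- 2×C + 1×D: weight 19, value 57
Best: $67.

$67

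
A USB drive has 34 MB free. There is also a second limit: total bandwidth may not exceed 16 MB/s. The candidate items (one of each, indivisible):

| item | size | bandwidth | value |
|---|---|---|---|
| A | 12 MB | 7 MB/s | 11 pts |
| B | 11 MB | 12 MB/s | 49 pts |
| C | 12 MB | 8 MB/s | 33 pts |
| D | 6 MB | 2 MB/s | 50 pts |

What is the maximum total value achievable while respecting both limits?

99 pts

Feasible sets respecting both limits:
- B+D: size 17, bandwidth 14, value 99
- C+D: size 18, bandwidth 10, value 83
- A+D: size 18, bandwidth 9, value 61
- D: size 6, bandwidth 2, value 50
Best: 99 pts.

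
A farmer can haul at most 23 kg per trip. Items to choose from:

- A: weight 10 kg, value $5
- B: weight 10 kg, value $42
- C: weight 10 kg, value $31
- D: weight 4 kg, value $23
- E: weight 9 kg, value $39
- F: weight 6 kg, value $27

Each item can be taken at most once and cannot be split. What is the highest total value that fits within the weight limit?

$104

This is a 0/1 knapsack; check combinations near the capacity.
- B+D+E: weight 10+4+9=23, value 42+23+39=104
- C+D+E: weight 10+4+9=23, value 31+23+39=93
- B+D+F: weight 10+4+6=20, value 42+23+27=92
- D+E+F: weight 4+9+6=19, value 23+39+27=89
Best: $104.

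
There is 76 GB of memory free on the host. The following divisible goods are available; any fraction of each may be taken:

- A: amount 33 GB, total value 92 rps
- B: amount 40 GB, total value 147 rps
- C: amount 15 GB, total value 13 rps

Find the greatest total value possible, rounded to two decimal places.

Take in order of value per unit:
- B (147/40 per unit): all 40 → value 147, running total 147.00
- A (92/33 per unit): all 33 → value 92, running total 239.00
- C (13/15 per unit): 3 of 15 → value 3×13/15 = 2.6000, running total 241.60
Total 241.60.

241.60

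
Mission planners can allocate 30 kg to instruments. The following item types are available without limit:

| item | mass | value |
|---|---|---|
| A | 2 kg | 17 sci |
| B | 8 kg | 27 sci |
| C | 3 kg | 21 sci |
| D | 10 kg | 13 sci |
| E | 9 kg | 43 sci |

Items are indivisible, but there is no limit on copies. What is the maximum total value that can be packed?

Best value-per-unit is A at 17/2, and filling with it alone uses mass 15×2=30. No mix of the others beats 15×17 = 255.

255 sci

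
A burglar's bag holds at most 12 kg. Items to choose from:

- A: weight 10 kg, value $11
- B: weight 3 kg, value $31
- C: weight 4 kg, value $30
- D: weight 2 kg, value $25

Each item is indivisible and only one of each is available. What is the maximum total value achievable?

$86

Check high-value combinations within 12 kg:
- B+C+D: weight 3+4+2=9, value 31+30+25=86
- B+C: weight 3+4=7, value 31+30=61
- B+D: weight 3+2=5, value 31+25=56
- C+D: weight 4+2=6, value 30+25=55
Best: $86.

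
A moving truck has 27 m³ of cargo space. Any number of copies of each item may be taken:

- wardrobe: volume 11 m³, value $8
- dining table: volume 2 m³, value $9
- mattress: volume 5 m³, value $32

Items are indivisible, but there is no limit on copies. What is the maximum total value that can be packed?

$169

Best value-per-unit is mattress at 32/5; filling with it alone gives 5×32 = 160.
Optimal mix: 1×dining table + 5×mattress → volume 27, value 169.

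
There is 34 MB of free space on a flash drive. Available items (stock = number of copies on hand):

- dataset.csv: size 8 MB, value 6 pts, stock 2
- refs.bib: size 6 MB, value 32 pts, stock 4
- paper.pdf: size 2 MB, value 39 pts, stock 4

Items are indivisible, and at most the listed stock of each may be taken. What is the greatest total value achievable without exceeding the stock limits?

284 pts

Top feasible selections:
- 4×refs.bib + 4×paper.pdf: size 32, value 284
- 1×dataset.csv + 3×refs.bib + 4×paper.pdf: size 34, value 258
- 3×refs.bib + 4×paper.pdf: size 26, value 252
Best: 284 pts.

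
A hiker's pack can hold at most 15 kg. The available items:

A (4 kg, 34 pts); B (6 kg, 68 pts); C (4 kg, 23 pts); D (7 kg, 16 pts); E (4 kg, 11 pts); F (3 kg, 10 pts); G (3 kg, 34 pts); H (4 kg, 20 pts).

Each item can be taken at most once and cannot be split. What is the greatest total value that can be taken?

This is a 0/1 knapsack; check combinations near the capacity.
- A+B+G: weight 4+6+3=13, value 34+68+34=136
- B+C+G: weight 6+4+3=13, value 68+23+34=125
- A+B+C: weight 4+6+4=14, value 34+68+23=125
- B+G+H: weight 6+3+4=13, value 68+34+20=122
- A+B+H: weight 4+6+4=14, value 34+68+20=122
Best: 136 pts.

136 pts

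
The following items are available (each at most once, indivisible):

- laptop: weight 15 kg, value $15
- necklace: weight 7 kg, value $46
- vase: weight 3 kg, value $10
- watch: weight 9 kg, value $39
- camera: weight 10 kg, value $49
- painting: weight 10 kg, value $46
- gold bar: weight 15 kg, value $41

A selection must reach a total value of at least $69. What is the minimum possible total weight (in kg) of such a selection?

16

Subsets with value ≥ 69, sorted by total weight:
- necklace+watch: weight 16, value 85
- necklace+camera: weight 17, value 95
- necklace+painting: weight 17, value 92
- necklace+vase+watch: weight 19, value 95
Minimum weight: 16 kg.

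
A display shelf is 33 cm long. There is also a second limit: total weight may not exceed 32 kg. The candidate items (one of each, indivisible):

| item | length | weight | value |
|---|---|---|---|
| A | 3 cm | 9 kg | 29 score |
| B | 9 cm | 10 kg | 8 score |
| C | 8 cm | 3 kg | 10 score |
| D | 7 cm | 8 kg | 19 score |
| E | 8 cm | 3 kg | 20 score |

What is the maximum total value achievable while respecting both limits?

Feasible sets respecting both limits:
- A+C+D+E: length 26, weight 23, value 78
- A+B+D+E: length 27, weight 30, value 76
- A+D+E: length 18, weight 20, value 68
- A+B+C+E: length 28, weight 25, value 67
Best: 78 score.

78 score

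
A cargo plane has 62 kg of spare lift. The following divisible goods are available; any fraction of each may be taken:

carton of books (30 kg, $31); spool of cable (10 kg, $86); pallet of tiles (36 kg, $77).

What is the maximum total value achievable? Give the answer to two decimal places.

179.53

Take in order of value per unit:
- spool of cable (86/10 per unit): all 10 → value 86, running total 86.00
- pallet of tiles (77/36 per unit): all 36 → value 77, running total 163.00
- carton of books (31/30 per unit): 16 of 30 → value 16×31/30 = 16.5333, running total 179.53
Total 179.53.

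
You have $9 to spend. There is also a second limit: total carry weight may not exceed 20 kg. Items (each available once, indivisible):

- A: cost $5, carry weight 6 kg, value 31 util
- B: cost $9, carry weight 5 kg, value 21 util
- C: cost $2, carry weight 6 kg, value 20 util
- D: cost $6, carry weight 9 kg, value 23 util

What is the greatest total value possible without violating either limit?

Feasible sets respecting both limits:
- A+C: cost 7, carry weight 12, value 51
- C+D: cost 8, carry weight 15, value 43
- A: cost 5, carry weight 6, value 31
- D: cost 6, carry weight 9, value 23
Best: 51 util.

51 util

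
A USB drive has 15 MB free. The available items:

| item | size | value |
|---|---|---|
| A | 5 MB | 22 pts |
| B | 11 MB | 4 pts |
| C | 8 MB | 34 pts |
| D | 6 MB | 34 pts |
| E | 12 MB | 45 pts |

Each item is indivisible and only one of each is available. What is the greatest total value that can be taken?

68 pts

Check high-value combinations within 15 MB:
- C+D: size 8+6=14, value 34+34=68
- A+D: size 5+6=11, value 22+34=56
- A+C: size 5+8=13, value 22+34=56
- E: size 12, value 45
Best: 68 pts.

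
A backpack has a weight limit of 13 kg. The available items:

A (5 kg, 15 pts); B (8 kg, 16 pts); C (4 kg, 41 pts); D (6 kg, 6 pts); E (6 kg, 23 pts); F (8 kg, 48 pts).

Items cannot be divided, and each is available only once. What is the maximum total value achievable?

Check high-value combinations within 13 kg:
- C+F: weight 4+8=12, value 41+48=89
- C+E: weight 4+6=10, value 41+23=64
- A+F: weight 5+8=13, value 15+48=63
- B+C: weight 8+4=12, value 16+41=57
- A+C: weight 5+4=9, value 15+41=56
Best: 89 pts.

89 pts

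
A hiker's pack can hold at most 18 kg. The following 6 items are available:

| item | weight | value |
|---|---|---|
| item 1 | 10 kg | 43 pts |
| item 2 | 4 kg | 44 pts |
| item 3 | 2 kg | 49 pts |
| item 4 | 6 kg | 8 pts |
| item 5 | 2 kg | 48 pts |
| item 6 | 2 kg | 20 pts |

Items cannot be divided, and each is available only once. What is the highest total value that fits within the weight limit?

Check high-value combinations within 18 kg:
- item 1+item 2+item 3+item 5: weight 10+4+2+2=18, value 43+44+49+48=184
- item 2+item 3+item 4+item 5+item 6: weight 4+2+6+2+2=16, value 44+49+8+48+20=169
- item 2+item 3+item 5+item 6: weight 4+2+2+2=10, value 44+49+48+20=161
- item 1+item 3+item 5+item 6: weight 10+2+2+2=16, value 43+49+48+20=160
- item 1+item 2+item 3+item 6: weight 10+4+2+2=18, value 43+44+49+20=156
Best: 184 pts.

184 pts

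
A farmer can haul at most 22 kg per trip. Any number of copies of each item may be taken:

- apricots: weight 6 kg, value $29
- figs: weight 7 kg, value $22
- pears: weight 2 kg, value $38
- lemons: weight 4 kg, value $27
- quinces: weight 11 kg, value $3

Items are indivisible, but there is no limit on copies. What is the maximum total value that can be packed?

$418

Best value-per-unit is pears at 38/2, and filling with it alone uses weight 11×2=22. No mix of the others beats 11×38 = 418.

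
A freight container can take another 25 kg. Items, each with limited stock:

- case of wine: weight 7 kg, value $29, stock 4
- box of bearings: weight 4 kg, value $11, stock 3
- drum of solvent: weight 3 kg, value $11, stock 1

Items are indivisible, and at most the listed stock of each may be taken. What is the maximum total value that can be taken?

$98

Top feasible selections:
- 3×case of wine + 1×drum of solvent: weight 24, value 98
- 3×case of wine + 1×box of bearings: weight 25, value 98
- 2×case of wine + 2×box of bearings + 1×drum of solvent: weight 25, value 91
- 3×case of wine: weight 21, value 87
Best: $98.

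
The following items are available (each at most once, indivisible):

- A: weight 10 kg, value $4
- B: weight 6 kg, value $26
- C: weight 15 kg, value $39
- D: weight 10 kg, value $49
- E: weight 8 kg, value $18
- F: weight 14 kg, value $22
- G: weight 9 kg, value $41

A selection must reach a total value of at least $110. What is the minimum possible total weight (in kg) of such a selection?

Subsets with value ≥ 110, sorted by total weight:
- B+D+G: weight 25, value 116
- B+C+D: weight 31, value 114
Minimum weight: 25 kg.

25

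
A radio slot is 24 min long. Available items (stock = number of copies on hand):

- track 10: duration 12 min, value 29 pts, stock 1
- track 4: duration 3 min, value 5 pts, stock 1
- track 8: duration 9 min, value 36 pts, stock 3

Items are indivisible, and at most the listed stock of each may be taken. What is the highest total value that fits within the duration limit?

77 pts

Top feasible selections:
- 1×track 4 + 2×track 8: duration 21, value 77
- 2×track 8: duration 18, value 72
- 1×track 10 + 1×track 4 + 1×track 8: duration 24, value 70
- 1×track 10 + 1×track 8: duration 21, value 65
Best: 77 pts.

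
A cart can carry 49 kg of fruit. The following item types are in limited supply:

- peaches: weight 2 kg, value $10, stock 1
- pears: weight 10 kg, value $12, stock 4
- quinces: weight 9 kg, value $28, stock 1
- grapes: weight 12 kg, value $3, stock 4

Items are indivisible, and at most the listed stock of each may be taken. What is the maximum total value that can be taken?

Best selections within weight 49 and stock limits:
- 4×pears + 1×quinces: weight 49, value 76
- 1×peaches + 3×pears + 1×quinces: weight 41, value 74
- 1×peaches + 2×pears + 1×quinces + 1×grapes: weight 43, value 65
Best: $76.

$76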